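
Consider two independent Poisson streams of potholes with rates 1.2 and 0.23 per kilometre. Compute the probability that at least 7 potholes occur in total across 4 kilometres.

0.3488

Independent Poisson processes superpose: combined rate λ = 1.2 + 0.23 = 1.43 per kilometre.
Over the interval, μ = 1.43 × 4 = 5.72 (4 kilometres).
P(N ≥ 7) = 1 − P(N ≤ 6) ≈ 0.3488.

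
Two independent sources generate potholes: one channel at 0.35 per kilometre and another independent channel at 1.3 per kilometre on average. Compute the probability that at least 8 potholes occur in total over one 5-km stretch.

0.5814

Independent Poisson processes superpose: combined rate λ = 0.35 + 1.3 = 1.65 per kilometre.
Over the interval, μ = 1.65 × 5 = 8.25 (a 5-km stretch = 5 kilometres).
P(N ≥ 8) = 1 − P(N ≤ 7) ≈ 0.5814.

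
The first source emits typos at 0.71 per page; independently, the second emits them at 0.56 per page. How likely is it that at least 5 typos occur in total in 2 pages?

0.1142

Independent Poisson processes superpose: combined rate λ = 0.71 + 0.56 = 1.27 per page.
Over the interval, μ = 1.27 × 2 = 2.54 (2 pages).
P(N ≥ 5) = 1 − P(N ≤ 4) ≈ 0.1142.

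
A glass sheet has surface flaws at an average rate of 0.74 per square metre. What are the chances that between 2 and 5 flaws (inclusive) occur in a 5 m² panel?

Over the interval, μ = 0.74 × 5 = 3.7 (a 5 m² panel = 5 square metres).
P(2 ≤ N ≤ 5) = Σ_{j=2}^{5} e^(−3.7) · 3.7^j/j! ≈ 0.7139.

0.7139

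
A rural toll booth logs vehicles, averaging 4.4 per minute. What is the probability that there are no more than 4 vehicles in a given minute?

0.5512

With mean μ = 4.4 per minute,
P(N ≤ 4) = Σ_{j=0}^{4} e^(−μ) μ^j/j! ≈ 0.5512.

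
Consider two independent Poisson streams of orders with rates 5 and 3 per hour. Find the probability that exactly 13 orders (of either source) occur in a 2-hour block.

0.0814

Independent Poisson processes superpose: combined rate λ = 5 + 3 = 8 per hour.
Over the interval, μ = 8 × 2 = 16 (a 2-hour block = 2 hours).
P(N = 13) = e^(−16) · 16^13/13! ≈ 0.0814.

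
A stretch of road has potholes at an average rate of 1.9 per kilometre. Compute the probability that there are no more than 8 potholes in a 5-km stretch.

0.3918

Over the interval, μ = 1.9 × 5 = 9.5 (a 5-km stretch = 5 kilometres).
P(N ≤ 8) = Σ_{j=0}^{8} e^(−μ) μ^j/j! ≈ 0.3918.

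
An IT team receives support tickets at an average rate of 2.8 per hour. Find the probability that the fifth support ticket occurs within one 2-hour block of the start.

Over the interval, μ = 2.8 × 2 = 5.6 (a 2-hour block = 2 hours).
The fifth arrival falls in the interval iff at least 5 events occur there: P(S_5 ≤ t) = P(N ≥ 5) = 1 − P(N ≤ 4) ≈ 0.6578.

0.6578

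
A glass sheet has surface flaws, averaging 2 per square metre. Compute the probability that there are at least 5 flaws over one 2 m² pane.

Over the interval, μ = 2 × 2 = 4 (a 2 m² pane = 2 square metres).
P(N ≥ 5) = 1 − P(N ≤ 4) = 1 − Σ_{j=0}^{4} e^(−μ) μ^j/j! ≈ 0.3712.

0.3712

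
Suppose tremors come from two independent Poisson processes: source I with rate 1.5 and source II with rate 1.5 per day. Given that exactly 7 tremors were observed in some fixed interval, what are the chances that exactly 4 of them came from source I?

Given the total, each event is independently from source I with probability p = λ_I/(λ_I+λ_II) = 1.5/3 = 0.5000.
So K ~ Binomial(7, 1.5/3): P(K = 4) = C(7,4) · (1.5/3)^4 · (1.5/3)^3 ≈ 0.2734.

0.2734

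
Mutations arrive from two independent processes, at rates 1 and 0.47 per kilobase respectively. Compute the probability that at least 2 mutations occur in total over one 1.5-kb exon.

Independent Poisson processes superpose: combined rate λ = 1 + 0.47 = 1.47 per kilobase.
Over the interval, μ = 1.47 × 1.5 = 2.205 (a 1.5-kb exon = 1.5 kilobases).
P(N ≥ 2) = 1 − P(N ≤ 1) ≈ 0.6466.

0.6466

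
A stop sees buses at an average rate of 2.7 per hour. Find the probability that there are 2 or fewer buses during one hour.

With mean μ = 2.7 per hour,
P(N ≤ 2) = Σ_{j=0}^{2} e^(−μ) μ^j/j! ≈ 0.4936.

0.4936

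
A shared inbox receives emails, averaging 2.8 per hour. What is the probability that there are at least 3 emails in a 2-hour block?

0.9176

Over the interval, μ = 2.8 × 2 = 5.6 (a 2-hour block = 2 hours).
P(N ≥ 3) = 1 − P(N ≤ 2) = 1 − Σ_{j=0}^{2} e^(−μ) μ^j/j! ≈ 0.9176.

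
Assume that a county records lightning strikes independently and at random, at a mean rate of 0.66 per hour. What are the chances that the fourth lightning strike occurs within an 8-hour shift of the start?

Over the interval, μ = 0.66 × 8 = 5.28 (an 8-hour shift = 8 hours).
The fourth arrival falls in the interval iff at least 4 events occur there: P(S_4 ≤ t) = P(N ≥ 4) = 1 − P(N ≤ 3) ≈ 0.7721.

0.7721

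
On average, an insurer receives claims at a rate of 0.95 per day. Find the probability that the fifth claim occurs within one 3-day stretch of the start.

0.1602

Over the interval, μ = 0.95 × 3 = 2.85 (a 3-day stretch = 3 days).
The fifth arrival falls in the interval iff at least 5 events occur there: P(S_5 ≤ t) = P(N ≥ 5) = 1 − P(N ≤ 4) ≈ 0.1602.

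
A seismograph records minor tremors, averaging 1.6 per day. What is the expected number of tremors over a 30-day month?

E[N] = λt = 1.6 × 30 = 48 (a 30-day month = 30 days).

48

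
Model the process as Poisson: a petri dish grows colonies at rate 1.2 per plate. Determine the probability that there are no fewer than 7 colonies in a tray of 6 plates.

Over the interval, μ = 1.2 × 6 = 7.2 (a tray of 6 plates = 6 plates).
P(N ≥ 7) = 1 − P(N ≤ 6) = 1 − Σ_{j=0}^{6} e^(−μ) μ^j/j! ≈ 0.5796.

0.5796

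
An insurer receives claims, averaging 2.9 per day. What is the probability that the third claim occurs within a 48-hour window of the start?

Over the interval, μ = 2.9 × 2 = 5.8 (a 48-hour window = 2 days).
The third arrival falls in the interval iff at least 3 events occur there: P(S_3 ≤ t) = P(N ≥ 3) = 1 − P(N ≤ 2) ≈ 0.9285.

0.9285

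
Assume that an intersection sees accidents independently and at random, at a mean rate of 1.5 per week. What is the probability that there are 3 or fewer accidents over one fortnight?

0.6472

Over the interval, μ = 1.5 × 2 = 3 (a fortnight = 2 weeks).
P(N ≤ 3) = Σ_{j=0}^{3} e^(−μ) μ^j/j! ≈ 0.6472.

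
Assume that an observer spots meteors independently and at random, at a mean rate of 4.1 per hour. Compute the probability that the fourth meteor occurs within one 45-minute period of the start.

0.3696

Over the interval, μ = 4.1 × 0.75 = 3.075 (a 45-minute period = 0.75 hours).
The fourth arrival falls in the interval iff at least 4 events occur there: P(S_4 ≤ t) = P(N ≥ 4) = 1 − P(N ≤ 3) ≈ 0.3696.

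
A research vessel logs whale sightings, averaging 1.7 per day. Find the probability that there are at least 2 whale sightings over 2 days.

Over the interval, μ = 1.7 × 2 = 3.4 (2 days).
P(N ≥ 2) = 1 − P(N ≤ 1) = 1 − Σ_{j=0}^{1} e^(−μ) μ^j/j! ≈ 0.8532.

0.8532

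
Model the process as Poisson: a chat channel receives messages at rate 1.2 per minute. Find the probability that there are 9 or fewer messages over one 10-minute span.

0.2424

Over the interval, μ = 1.2 × 10 = 12 (a 10-minute span = 10 minutes).
P(N ≤ 9) = Σ_{j=0}^{9} e^(−μ) μ^j/j! ≈ 0.2424.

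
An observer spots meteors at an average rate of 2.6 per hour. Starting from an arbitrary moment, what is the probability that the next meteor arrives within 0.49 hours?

Inter-arrival times are exponential with rate λ = 2.6 per hour.
P(T ≤ 0.49) = 1 − e^(−λt) = 1 − e^(−2.6 × 0.49) = 1 − e^(−1.274) ≈ 0.7203.

0.7203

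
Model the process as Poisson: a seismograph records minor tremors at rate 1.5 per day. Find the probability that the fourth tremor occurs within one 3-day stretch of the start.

0.6577

Over the interval, μ = 1.5 × 3 = 4.5 (a 3-day stretch = 3 days).
The fourth arrival falls in the interval iff at least 4 events occur there: P(S_4 ≤ t) = P(N ≥ 4) = 1 − P(N ≤ 3) ≈ 0.6577.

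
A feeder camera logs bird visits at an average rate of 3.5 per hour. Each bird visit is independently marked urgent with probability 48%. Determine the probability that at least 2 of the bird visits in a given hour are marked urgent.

Thinning: the bird visits that are marked urgent themselves form a Poisson process with rate 0.48 × 3.5 = 1.68 per hour.
So μ = 1.68.
P(N ≥ 2) = 1 − P(N ≤ 1) ≈ 0.5005.

0.5005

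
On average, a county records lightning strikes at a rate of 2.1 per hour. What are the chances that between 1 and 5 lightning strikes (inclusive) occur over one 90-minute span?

Over the interval, μ = 2.1 × 1.5 = 3.15 (a 90-minute span = 1.5 hours).
P(1 ≤ N ≤ 5) = Σ_{j=1}^{5} e^(−3.15) · 3.15^j/j! ≈ 0.8574.

0.8574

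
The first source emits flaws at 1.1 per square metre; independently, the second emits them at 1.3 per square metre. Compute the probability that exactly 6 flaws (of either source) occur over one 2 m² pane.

Independent Poisson processes superpose: combined rate λ = 1.1 + 1.3 = 2.4 per square metre.
Over the interval, μ = 2.4 × 2 = 4.8 (a 2 m² pane = 2 square metres).
P(N = 6) = e^(−4.8) · 4.8^6/6! ≈ 0.1398.

0.1398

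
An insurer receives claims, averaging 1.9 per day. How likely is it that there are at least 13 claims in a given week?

0.5695

Over the interval, μ = 1.9 × 7 = 13.3 (a week = 7 days).
P(N ≥ 13) = 1 − P(N ≤ 12) = 1 − Σ_{j=0}^{12} e^(−μ) μ^j/j! ≈ 0.5695.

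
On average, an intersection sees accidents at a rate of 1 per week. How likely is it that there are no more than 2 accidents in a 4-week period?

Over the interval, μ = 1 × 4 = 4 (a 4-week period = 4 weeks).
P(N ≤ 2) = Σ_{j=0}^{2} e^(−μ) μ^j/j! ≈ 0.2381.

0.2381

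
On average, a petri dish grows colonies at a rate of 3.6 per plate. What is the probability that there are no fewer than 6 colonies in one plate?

0.1559

With mean μ = 3.6 per plate,
P(N ≥ 6) = 1 − P(N ≤ 5) = 1 − Σ_{j=0}^{5} e^(−μ) μ^j/j! ≈ 0.1559.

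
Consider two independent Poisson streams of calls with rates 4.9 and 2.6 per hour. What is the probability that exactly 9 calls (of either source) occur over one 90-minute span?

Independent Poisson processes superpose: combined rate λ = 4.9 + 2.6 = 7.5 per hour.
Over the interval, μ = 7.5 × 1.5 = 11.25 (a 90-minute span = 1.5 hours).
P(N = 9) = e^(−11.25) · 11.25^9/9! ≈ 0.1035.

0.1035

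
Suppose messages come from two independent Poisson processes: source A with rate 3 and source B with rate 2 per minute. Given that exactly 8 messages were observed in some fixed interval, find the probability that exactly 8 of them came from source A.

0.0168

Given the total, each event is independently from source A with probability p = λ_A/(λ_A+λ_B) = 3/5 = 0.6000.
So K ~ Binomial(8, 3/5): P(K = 8) = C(8,8) · (3/5)^8 · (2/5)^0 ≈ 0.0168.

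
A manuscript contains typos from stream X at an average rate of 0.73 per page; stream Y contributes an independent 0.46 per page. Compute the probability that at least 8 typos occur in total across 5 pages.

0.2492

Independent Poisson processes superpose: combined rate λ = 0.73 + 0.46 = 1.19 per page.
Over the interval, μ = 1.19 × 5 = 5.95 (5 pages).
P(N ≥ 8) = 1 − P(N ≤ 7) ≈ 0.2492.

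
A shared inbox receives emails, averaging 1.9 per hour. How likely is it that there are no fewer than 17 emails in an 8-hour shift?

Over the interval, μ = 1.9 × 8 = 15.2 (an 8-hour shift = 8 hours).
P(N ≥ 17) = 1 − P(N ≤ 16) = 1 − Σ_{j=0}^{16} e^(−μ) μ^j/j! ≈ 0.3552.

0.3552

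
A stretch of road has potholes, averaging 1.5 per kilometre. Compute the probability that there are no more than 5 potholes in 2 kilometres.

0.9161

Over the interval, μ = 1.5 × 2 = 3 (2 kilometres).
P(N ≤ 5) = Σ_{j=0}^{5} e^(−μ) μ^j/j! ≈ 0.9161.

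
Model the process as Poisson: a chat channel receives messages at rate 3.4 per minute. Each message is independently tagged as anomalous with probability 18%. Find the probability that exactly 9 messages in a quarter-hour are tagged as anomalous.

Thinning: the messages that are tagged as anomalous themselves form a Poisson process with rate 0.18 × 3.4 = 0.612 per minute.
Over the interval, μ = 0.612 × 15 = 9.18 (a quarter-hour = 15 minutes).
P(N = 9) = e^(−9.18) · 9.18^9/9! ≈ 0.1315.

0.1315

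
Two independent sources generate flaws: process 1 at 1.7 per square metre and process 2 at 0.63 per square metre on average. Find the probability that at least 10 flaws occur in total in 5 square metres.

Independent Poisson processes superpose: combined rate λ = 1.7 + 0.63 = 2.33 per square metre.
Over the interval, μ = 2.33 × 5 = 11.65 (5 square metres).
P(N ≥ 10) = 1 − P(N ≤ 9) ≈ 0.7257.

0.7257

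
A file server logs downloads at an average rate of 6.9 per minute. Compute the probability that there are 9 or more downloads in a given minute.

With mean μ = 6.9 per minute,
P(N ≥ 9) = 1 − P(N ≤ 8) = 1 − Σ_{j=0}^{8} e^(−μ) μ^j/j! ≈ 0.2580.

0.2580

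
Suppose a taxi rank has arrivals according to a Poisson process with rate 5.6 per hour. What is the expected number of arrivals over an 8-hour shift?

E[N] = λt = 5.6 × 8 = 44.8 (an 8-hour shift = 8 hours).

44.8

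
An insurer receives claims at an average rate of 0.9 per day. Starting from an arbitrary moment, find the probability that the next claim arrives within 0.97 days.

Inter-arrival times are exponential with rate λ = 0.9 per day.
P(T ≤ 0.97) = 1 − e^(−λt) = 1 − e^(−0.9 × 0.97) = 1 − e^(−0.873) ≈ 0.5823.

0.5823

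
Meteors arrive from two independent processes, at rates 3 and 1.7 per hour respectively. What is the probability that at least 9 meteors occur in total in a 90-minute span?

0.2775

Independent Poisson processes superpose: combined rate λ = 3 + 1.7 = 4.7 per hour.
Over the interval, μ = 4.7 × 1.5 = 7.05 (a 90-minute span = 1.5 hours).
P(N ≥ 9) = 1 − P(N ≤ 8) ≈ 0.2775.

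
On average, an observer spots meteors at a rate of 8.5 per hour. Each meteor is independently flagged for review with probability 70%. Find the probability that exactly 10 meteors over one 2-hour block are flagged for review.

0.1066

Thinning: the meteors that are flagged for review themselves form a Poisson process with rate 0.7 × 8.5 = 5.95 per hour.
Over the interval, μ = 5.95 × 2 = 11.9 (a 2-hour block = 2 hours).
P(N = 10) = e^(−11.9) · 11.9^10/10! ≈ 0.1066.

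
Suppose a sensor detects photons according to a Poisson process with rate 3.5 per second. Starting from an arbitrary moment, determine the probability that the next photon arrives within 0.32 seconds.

Inter-arrival times are exponential with rate λ = 3.5 per second.
P(T ≤ 0.32) = 1 − e^(−λt) = 1 − e^(−3.5 × 0.32) = 1 − e^(−1.12) ≈ 0.6737.

0.6737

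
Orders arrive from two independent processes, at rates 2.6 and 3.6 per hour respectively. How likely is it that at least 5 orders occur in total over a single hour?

Independent Poisson processes superpose: combined rate λ = 2.6 + 3.6 = 6.2 per hour.
So μ = 6.2.
P(N ≥ 5) = 1 − P(N ≤ 4) ≈ 0.7408.

0.7408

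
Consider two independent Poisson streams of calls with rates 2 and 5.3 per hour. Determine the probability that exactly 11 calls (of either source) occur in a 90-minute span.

Independent Poisson processes superpose: combined rate λ = 2 + 5.3 = 7.3 per hour.
Over the interval, μ = 7.3 × 1.5 = 10.95 (a 90-minute span = 1.5 hours).
P(N = 11) = e^(−10.95) · 10.95^11/11! ≈ 0.1194.

0.1194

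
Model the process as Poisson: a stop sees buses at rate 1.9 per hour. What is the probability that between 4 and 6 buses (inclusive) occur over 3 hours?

0.4743

Over the interval, μ = 1.9 × 3 = 5.7 (3 hours).
P(4 ≤ N ≤ 6) = Σ_{j=4}^{6} e^(−5.7) · 5.7^j/j! ≈ 0.4743.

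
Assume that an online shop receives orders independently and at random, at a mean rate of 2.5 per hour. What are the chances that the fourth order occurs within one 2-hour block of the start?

0.7350

Over the interval, μ = 2.5 × 2 = 5 (a 2-hour block = 2 hours).
The fourth arrival falls in the interval iff at least 4 events occur there: P(S_4 ≤ t) = P(N ≥ 4) = 1 − P(N ≤ 3) ≈ 0.7350.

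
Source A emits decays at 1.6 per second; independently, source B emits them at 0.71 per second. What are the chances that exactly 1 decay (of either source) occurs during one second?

0.2293

Independent Poisson processes superpose: combined rate λ = 1.6 + 0.71 = 2.31 per second.
So μ = 2.31.
P(N = 1) = e^(−2.31) · 2.31^1/1! ≈ 0.2293.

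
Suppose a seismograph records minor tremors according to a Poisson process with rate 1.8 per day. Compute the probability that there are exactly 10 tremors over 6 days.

Over the interval, μ = 1.8 × 6 = 10.8 (6 days).
P(N = 10) = e^(−μ) μ^10/10! = e^(−10.8) · 10.8^10/3628800 ≈ 0.1214.

0.1214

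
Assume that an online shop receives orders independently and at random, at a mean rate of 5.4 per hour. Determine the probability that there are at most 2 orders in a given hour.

With mean μ = 5.4 per hour,
P(N ≤ 2) = Σ_{j=0}^{2} e^(−μ) μ^j/j! ≈ 0.0948.

0.0948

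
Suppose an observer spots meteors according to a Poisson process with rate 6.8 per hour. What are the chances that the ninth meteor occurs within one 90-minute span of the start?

0.6892

Over the interval, μ = 6.8 × 1.5 = 10.2 (a 90-minute span = 1.5 hours).
The ninth arrival falls in the interval iff at least 9 events occur there: P(S_9 ≤ t) = P(N ≥ 9) = 1 − P(N ≤ 8) ≈ 0.6892.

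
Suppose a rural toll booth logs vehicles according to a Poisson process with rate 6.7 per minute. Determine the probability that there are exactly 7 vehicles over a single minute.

With mean μ = 6.7 per minute,
P(N = 7) = e^(−μ) μ^7/7! = e^(−6.7) · 6.7^7/5040 ≈ 0.1480.

0.1480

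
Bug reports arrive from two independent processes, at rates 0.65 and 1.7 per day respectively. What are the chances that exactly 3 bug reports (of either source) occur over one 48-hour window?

Independent Poisson processes superpose: combined rate λ = 0.65 + 1.7 = 2.35 per day.
Over the interval, μ = 2.35 × 2 = 4.7 (a 48-hour window = 2 days).
P(N = 3) = e^(−4.7) · 4.7^3/3! ≈ 0.1574.

0.1574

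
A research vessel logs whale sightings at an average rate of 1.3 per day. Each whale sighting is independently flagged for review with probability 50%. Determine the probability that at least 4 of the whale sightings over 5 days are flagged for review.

0.4086

Thinning: the whale sightings that are flagged for review themselves form a Poisson process with rate 0.5 × 1.3 = 0.65 per day.
Over the interval, μ = 0.65 × 5 = 3.25 (5 days).
P(N ≥ 4) = 1 − P(N ≤ 3) ≈ 0.4086.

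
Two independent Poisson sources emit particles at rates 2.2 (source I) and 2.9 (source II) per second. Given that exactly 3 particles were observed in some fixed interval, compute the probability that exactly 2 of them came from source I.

0.3174

Given the total, each event is independently from source I with probability p = λ_I/(λ_I+λ_II) = 2.2/5.1 ≈ 0.4314.
So K ~ Binomial(3, 2.2/5.1): P(K = 2) = C(3,2) · (2.2/5.1)^2 · (2.9/5.1)^1 ≈ 0.3174.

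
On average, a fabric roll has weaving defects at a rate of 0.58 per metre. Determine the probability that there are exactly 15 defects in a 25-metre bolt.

0.1016

Over the interval, μ = 0.58 × 25 = 14.5 (a 25-metre bolt = 25 metres).
P(N = 15) = e^(−μ) μ^15/15! = e^(−14.5) · 14.5^15/1307674368000 ≈ 0.1016.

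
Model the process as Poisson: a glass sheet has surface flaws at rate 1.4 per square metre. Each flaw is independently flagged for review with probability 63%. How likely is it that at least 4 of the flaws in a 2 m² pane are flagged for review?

Thinning: the flaws that are flagged for review themselves form a Poisson process with rate 0.63 × 1.4 = 0.882 per square metre.
Over the interval, μ = 0.882 × 2 = 1.764 (a 2 m² pane = 2 square metres).
P(N ≥ 4) = 1 − P(N ≤ 3) ≈ 0.1030.

0.1030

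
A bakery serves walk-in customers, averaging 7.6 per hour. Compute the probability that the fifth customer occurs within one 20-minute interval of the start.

Over the interval, μ = 7.6 × 1/3 ≈ 2.53333 (a 20-minute interval = 1/3 hours).
The fifth arrival falls in the interval iff at least 5 events occur there: P(S_5 ≤ t) = P(N ≥ 5) = 1 − P(N ≤ 4) ≈ 0.1133.

0.1133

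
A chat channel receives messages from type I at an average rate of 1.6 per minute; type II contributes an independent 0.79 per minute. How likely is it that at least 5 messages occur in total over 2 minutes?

0.5201

Independent Poisson processes superpose: combined rate λ = 1.6 + 0.79 = 2.39 per minute.
Over the interval, μ = 2.39 × 2 = 4.78 (2 minutes).
P(N ≥ 5) = 1 − P(N ≤ 4) ≈ 0.5201.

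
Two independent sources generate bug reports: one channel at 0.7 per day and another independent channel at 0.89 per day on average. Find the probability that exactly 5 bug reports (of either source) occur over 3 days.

Independent Poisson processes superpose: combined rate λ = 0.7 + 0.89 = 1.59 per day.
Over the interval, μ = 1.59 × 3 = 4.77 (3 days).
P(N = 5) = e^(−4.77) · 4.77^5/5! ≈ 0.1745.

0.1745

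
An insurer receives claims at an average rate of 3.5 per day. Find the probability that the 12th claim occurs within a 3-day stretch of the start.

Over the interval, μ = 3.5 × 3 = 10.5 (a 3-day stretch = 3 days).
The 12th arrival falls in the interval iff at least 12 events occur there: P(S_12 ≤ t) = P(N ≥ 12) = 1 − P(N ≤ 11) ≈ 0.3613.

0.3613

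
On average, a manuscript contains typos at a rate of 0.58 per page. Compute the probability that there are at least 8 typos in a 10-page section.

Over the interval, μ = 0.58 × 10 = 5.8 (a 10-page section = 10 pages).
P(N ≥ 8) = 1 − P(N ≤ 7) = 1 − Σ_{j=0}^{7} e^(−μ) μ^j/j! ≈ 0.2290.

0.2290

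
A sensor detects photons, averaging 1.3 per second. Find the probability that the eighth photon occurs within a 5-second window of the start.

0.3272

Over the interval, μ = 1.3 × 5 = 6.5 (a 5-second window = 5 seconds).
The eighth arrival falls in the interval iff at least 8 events occur there: P(S_8 ≤ t) = P(N ≥ 8) = 1 − P(N ≤ 7) ≈ 0.3272.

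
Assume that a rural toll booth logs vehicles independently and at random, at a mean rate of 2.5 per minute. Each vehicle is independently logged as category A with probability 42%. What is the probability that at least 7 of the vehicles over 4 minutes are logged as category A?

0.1325

Thinning: the vehicles that are logged as category A themselves form a Poisson process with rate 0.42 × 2.5 = 1.05 per minute.
Over the interval, μ = 1.05 × 4 = 4.2 (4 minutes).
P(N ≥ 7) = 1 − P(N ≤ 6) ≈ 0.1325.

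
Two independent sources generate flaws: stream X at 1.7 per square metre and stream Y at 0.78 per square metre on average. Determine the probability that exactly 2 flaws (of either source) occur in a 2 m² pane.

0.0863

Independent Poisson processes superpose: combined rate λ = 1.7 + 0.78 = 2.48 per square metre.
Over the interval, μ = 2.48 × 2 = 4.96 (a 2 m² pane = 2 square metres).
P(N = 2) = e^(−4.96) · 4.96^2/2! ≈ 0.0863.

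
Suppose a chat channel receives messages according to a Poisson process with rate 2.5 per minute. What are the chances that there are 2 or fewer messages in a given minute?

With mean μ = 2.5 per minute,
P(N ≤ 2) = Σ_{j=0}^{2} e^(−μ) μ^j/j! ≈ 0.5438.

0.5438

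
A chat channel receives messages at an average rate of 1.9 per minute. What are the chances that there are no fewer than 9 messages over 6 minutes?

Over the interval, μ = 1.9 × 6 = 11.4 (6 minutes).
P(N ≥ 9) = 1 − P(N ≤ 8) = 1 − Σ_{j=0}^{8} e^(−μ) μ^j/j! ≈ 0.8016.

0.8016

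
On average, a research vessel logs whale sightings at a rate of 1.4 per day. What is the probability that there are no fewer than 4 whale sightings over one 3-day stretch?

0.6046

Over the interval, μ = 1.4 × 3 = 4.2 (a 3-day stretch = 3 days).
P(N ≥ 4) = 1 − P(N ≤ 3) = 1 − Σ_{j=0}^{3} e^(−μ) μ^j/j! ≈ 0.6046.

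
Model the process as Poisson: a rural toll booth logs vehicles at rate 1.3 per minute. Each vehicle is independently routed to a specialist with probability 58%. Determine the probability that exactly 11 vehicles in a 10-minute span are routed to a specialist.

Thinning: the vehicles that are routed to a specialist themselves form a Poisson process with rate 0.58 × 1.3 = 0.754 per minute.
Over the interval, μ = 0.754 × 10 = 7.54 (a 10-minute span = 10 minutes).
P(N = 11) = e^(−7.54) · 7.54^11/11! ≈ 0.0596.

0.0596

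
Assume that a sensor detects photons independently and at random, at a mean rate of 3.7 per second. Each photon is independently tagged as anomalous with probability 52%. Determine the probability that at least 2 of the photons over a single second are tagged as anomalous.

0.5730

Thinning: the photons that are tagged as anomalous themselves form a Poisson process with rate 0.52 × 3.7 = 1.924 per second.
So μ = 1.924.
P(N ≥ 2) = 1 − P(N ≤ 1) ≈ 0.5730.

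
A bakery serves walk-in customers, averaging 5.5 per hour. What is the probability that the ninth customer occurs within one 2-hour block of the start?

0.7680

Over the interval, μ = 5.5 × 2 = 11 (a 2-hour block = 2 hours).
The ninth arrival falls in the interval iff at least 9 events occur there: P(S_9 ≤ t) = P(N ≥ 9) = 1 − P(N ≤ 8) ≈ 0.7680.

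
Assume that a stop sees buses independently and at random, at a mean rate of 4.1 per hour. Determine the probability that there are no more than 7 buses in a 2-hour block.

Over the interval, μ = 4.1 × 2 = 8.2 (a 2-hour block = 2 hours).
P(N ≤ 7) = Σ_{j=0}^{7} e^(−μ) μ^j/j! ≈ 0.4254.

0.4254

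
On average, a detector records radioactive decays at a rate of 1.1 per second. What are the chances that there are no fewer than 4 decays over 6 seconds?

0.8948

Over the interval, μ = 1.1 × 6 = 6.6 (6 seconds).
P(N ≥ 4) = 1 − P(N ≤ 3) = 1 − Σ_{j=0}^{3} e^(−μ) μ^j/j! ≈ 0.8948.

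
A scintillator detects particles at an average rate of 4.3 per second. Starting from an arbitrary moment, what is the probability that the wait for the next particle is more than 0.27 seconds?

0.3132

The wait for the next event is exponential with rate λ = 4.3 per second.
P(T > 0.27) = e^(−λt) = e^(−4.3 × 0.27) = e^(−1.161) ≈ 0.3132.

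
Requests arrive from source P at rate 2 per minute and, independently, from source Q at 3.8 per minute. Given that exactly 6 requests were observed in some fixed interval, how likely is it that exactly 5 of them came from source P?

0.0192

Given the total, each event is independently from source P with probability p = λ_P/(λ_P+λ_Q) = 2/5.8 ≈ 0.3448.
So K ~ Binomial(6, 2/5.8): P(K = 5) = C(6,5) · (2/5.8)^5 · (3.8/5.8)^1 ≈ 0.0192.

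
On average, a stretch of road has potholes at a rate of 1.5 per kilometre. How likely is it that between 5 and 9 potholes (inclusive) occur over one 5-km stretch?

0.6443

Over the interval, μ = 1.5 × 5 = 7.5 (a 5-km stretch = 5 kilometres).
P(5 ≤ N ≤ 9) = Σ_{j=5}^{9} e^(−7.5) · 7.5^j/j! ≈ 0.6443.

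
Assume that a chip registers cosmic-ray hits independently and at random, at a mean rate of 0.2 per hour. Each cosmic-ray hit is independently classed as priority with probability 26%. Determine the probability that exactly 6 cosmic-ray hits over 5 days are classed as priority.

0.1599

Thinning: the cosmic-ray hits that are classed as priority themselves form a Poisson process with rate 0.26 × 0.2 = 0.052 per hour.
Over the interval, μ = 0.052 × 120 = 6.24 (5 days = 120 hours).
P(N = 6) = e^(−6.24) · 6.24^6/6! ≈ 0.1599.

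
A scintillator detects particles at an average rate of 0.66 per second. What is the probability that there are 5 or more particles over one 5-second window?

Over the interval, μ = 0.66 × 5 = 3.3 (a 5-second window = 5 seconds).
P(N ≥ 5) = 1 − P(N ≤ 4) = 1 − Σ_{j=0}^{4} e^(−μ) μ^j/j! ≈ 0.2374.

0.2374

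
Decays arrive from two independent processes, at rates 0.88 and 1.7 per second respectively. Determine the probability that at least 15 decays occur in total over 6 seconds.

Independent Poisson processes superpose: combined rate λ = 0.88 + 1.7 = 2.58 per second.
Over the interval, μ = 2.58 × 6 = 15.48 (6 seconds).
P(N ≥ 15) = 1 − P(N ≤ 14) ≈ 0.5826.

0.5826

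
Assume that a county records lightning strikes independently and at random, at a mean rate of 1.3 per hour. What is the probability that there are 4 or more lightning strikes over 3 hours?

Over the interval, μ = 1.3 × 3 = 3.9 (3 hours).
P(N ≥ 4) = 1 − P(N ≤ 3) = 1 − Σ_{j=0}^{3} e^(−μ) μ^j/j! ≈ 0.5468.

0.5468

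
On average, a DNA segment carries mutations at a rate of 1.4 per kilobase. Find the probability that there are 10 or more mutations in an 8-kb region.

Over the interval, μ = 1.4 × 8 = 11.2 (an 8-kb region = 8 kilobases).
P(N ≥ 10) = 1 − P(N ≤ 9) = 1 − Σ_{j=0}^{9} e^(−μ) μ^j/j! ≈ 0.6808.

0.6808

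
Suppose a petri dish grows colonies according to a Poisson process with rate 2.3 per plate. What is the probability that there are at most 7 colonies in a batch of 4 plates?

Over the interval, μ = 2.3 × 4 = 9.2 (a batch of 4 plates = 4 plates).
P(N ≤ 7) = Σ_{j=0}^{7} e^(−μ) μ^j/j! ≈ 0.3010.

0.3010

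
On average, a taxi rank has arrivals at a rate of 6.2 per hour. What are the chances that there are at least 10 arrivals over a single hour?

With mean μ = 6.2 per hour,
P(N ≥ 10) = 1 − P(N ≤ 9) = 1 − Σ_{j=0}^{9} e^(−μ) μ^j/j! ≈ 0.0984.

0.0984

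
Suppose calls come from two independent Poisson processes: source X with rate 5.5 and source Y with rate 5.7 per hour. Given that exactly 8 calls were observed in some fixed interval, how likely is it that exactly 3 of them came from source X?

0.2264

Given the total, each event is independently from source X with probability p = λ_X/(λ_X+λ_Y) = 5.5/11.2 ≈ 0.4911.
So K ~ Binomial(8, 5.5/11.2): P(K = 3) = C(8,3) · (5.5/11.2)^3 · (5.7/11.2)^5 ≈ 0.2264.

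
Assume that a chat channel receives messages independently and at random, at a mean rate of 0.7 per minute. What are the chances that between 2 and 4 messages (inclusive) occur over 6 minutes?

0.5119

Over the interval, μ = 0.7 × 6 = 4.2 (6 minutes).
P(2 ≤ N ≤ 4) = Σ_{j=2}^{4} e^(−4.2) · 4.2^j/j! ≈ 0.5119.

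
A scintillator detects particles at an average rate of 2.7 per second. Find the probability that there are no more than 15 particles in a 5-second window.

Over the interval, μ = 2.7 × 5 = 13.5 (a 5-second window = 5 seconds).
P(N ≤ 15) = Σ_{j=0}^{15} e^(−μ) μ^j/j! ≈ 0.7178.

0.7178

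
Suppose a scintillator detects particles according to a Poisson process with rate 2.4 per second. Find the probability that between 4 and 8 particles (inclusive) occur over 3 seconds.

Over the interval, μ = 2.4 × 3 = 7.2 (3 seconds).
P(4 ≤ N ≤ 8) = Σ_{j=4}^{8} e^(−7.2) · 7.2^j/j! ≈ 0.6308.

0.6308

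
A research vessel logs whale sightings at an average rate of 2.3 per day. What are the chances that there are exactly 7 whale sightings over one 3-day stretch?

0.1489

Over the interval, μ = 2.3 × 3 = 6.9 (a 3-day stretch = 3 days).
P(N = 7) = e^(−μ) μ^7/7! = e^(−6.9) · 6.9^7/5040 ≈ 0.1489.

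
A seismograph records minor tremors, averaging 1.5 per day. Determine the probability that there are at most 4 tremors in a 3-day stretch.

0.5321

Over the interval, μ = 1.5 × 3 = 4.5 (a 3-day stretch = 3 days).
P(N ≤ 4) = Σ_{j=0}^{4} e^(−μ) μ^j/j! ≈ 0.5321.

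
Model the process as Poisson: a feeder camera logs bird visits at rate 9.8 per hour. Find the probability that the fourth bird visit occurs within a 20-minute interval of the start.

0.4123

Over the interval, μ = 9.8 × 1/3 ≈ 3.26667 (a 20-minute interval = 1/3 hours).
The fourth arrival falls in the interval iff at least 4 events occur there: P(S_4 ≤ t) = P(N ≥ 4) = 1 − P(N ≤ 3) ≈ 0.4123.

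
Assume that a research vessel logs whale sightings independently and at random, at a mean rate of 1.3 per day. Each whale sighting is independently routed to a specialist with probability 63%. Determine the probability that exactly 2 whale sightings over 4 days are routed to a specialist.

Thinning: the whale sightings that are routed to a specialist themselves form a Poisson process with rate 0.63 × 1.3 = 0.819 per day.
Over the interval, μ = 0.819 × 4 = 3.276 (4 days).
P(N = 2) = e^(−3.276) · 3.276^2/2! ≈ 0.2027.

0.2027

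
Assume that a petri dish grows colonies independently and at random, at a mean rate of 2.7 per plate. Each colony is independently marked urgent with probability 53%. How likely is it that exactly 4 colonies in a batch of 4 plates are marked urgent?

Thinning: the colonies that are marked urgent themselves form a Poisson process with rate 0.53 × 2.7 = 1.431 per plate.
Over the interval, μ = 1.431 × 4 = 5.724 (a batch of 4 plates = 4 plates).
P(N = 4) = e^(−5.724) · 5.724^4/4! ≈ 0.1461.

0.1461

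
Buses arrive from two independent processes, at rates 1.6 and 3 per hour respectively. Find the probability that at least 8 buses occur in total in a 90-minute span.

Independent Poisson processes superpose: combined rate λ = 1.6 + 3 = 4.6 per hour.
Over the interval, μ = 4.6 × 1.5 = 6.9 (a 90-minute span = 1.5 hours).
P(N ≥ 8) = 1 − P(N ≤ 7) ≈ 0.3864.

0.3864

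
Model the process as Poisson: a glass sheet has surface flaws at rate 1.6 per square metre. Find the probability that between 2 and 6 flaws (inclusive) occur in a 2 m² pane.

0.7842

Over the interval, μ = 1.6 × 2 = 3.2 (a 2 m² pane = 2 square metres).
P(2 ≤ N ≤ 6) = Σ_{j=2}^{6} e^(−3.2) · 3.2^j/j! ≈ 0.7842.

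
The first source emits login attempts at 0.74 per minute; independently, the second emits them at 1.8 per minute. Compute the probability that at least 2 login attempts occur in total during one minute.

0.7208

Independent Poisson processes superpose: combined rate λ = 0.74 + 1.8 = 2.54 per minute.
So μ = 2.54.
P(N ≥ 2) = 1 − P(N ≤ 1) ≈ 0.7208.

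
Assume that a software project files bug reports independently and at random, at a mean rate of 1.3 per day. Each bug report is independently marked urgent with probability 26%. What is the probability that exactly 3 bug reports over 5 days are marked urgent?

0.1484

Thinning: the bug reports that are marked urgent themselves form a Poisson process with rate 0.26 × 1.3 = 0.338 per day.
Over the interval, μ = 0.338 × 5 = 1.69 (5 days).
P(N = 3) = e^(−1.69) · 1.69^3/3! ≈ 0.1484.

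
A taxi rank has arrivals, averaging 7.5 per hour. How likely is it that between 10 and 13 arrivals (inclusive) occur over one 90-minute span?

0.4436

Over the interval, μ = 7.5 × 1.5 = 11.25 (a 90-minute span = 1.5 hours).
P(10 ≤ N ≤ 13) = Σ_{j=10}^{13} e^(−11.25) · 11.25^j/j! ≈ 0.4436.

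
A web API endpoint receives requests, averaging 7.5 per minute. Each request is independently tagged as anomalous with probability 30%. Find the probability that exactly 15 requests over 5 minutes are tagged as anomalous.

Thinning: the requests that are tagged as anomalous themselves form a Poisson process with rate 0.3 × 7.5 = 2.25 per minute.
Over the interval, μ = 2.25 × 5 = 11.25 (5 minutes).
P(N = 15) = e^(−11.25) · 11.25^15/15! ≈ 0.0582.

0.0582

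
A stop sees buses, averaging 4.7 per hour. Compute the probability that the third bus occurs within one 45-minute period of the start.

0.6838

Over the interval, μ = 4.7 × 0.75 = 3.525 (a 45-minute period = 0.75 hours).
The third arrival falls in the interval iff at least 3 events occur there: P(S_3 ≤ t) = P(N ≥ 3) = 1 − P(N ≤ 2) ≈ 0.6838.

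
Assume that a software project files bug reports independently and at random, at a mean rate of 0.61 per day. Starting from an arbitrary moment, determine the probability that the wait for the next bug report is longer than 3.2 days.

The wait for the next event is exponential with rate λ = 0.61 per day.
P(T > 3.2) = e^(−λt) = e^(−0.61 × 3.2) = e^(−1.952) ≈ 0.1420.

0.1420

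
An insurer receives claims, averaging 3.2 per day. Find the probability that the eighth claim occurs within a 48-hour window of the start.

0.3127

Over the interval, μ = 3.2 × 2 = 6.4 (a 48-hour window = 2 days).
The eighth arrival falls in the interval iff at least 8 events occur there: P(S_8 ≤ t) = P(N ≥ 8) = 1 − P(N ≤ 7) ≈ 0.3127.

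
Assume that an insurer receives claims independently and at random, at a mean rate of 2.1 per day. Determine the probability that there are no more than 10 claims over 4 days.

Over the interval, μ = 2.1 × 4 = 8.4 (4 days).
P(N ≤ 10) = Σ_{j=0}^{10} e^(−μ) μ^j/j! ≈ 0.7743.

0.7743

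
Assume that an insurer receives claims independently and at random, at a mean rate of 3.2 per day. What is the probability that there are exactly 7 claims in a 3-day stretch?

Over the interval, μ = 3.2 × 3 = 9.6 (a 3-day stretch = 3 days).
P(N = 7) = e^(−μ) μ^7/7! = e^(−9.6) · 9.6^7/5040 ≈ 0.1010.

0.1010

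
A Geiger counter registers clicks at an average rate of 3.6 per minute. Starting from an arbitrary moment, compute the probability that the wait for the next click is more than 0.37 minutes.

The wait for the next event is exponential with rate λ = 3.6 per minute.
P(T > 0.37) = e^(−λt) = e^(−3.6 × 0.37) = e^(−1.332) ≈ 0.2639.

0.2639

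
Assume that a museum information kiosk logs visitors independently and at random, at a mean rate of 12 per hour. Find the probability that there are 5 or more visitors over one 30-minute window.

0.7149

Over the interval, μ = 12 × 0.5 = 6 (a 30-minute window = 0.5 hours).
P(N ≥ 5) = 1 − P(N ≤ 4) = 1 − Σ_{j=0}^{4} e^(−μ) μ^j/j! ≈ 0.7149.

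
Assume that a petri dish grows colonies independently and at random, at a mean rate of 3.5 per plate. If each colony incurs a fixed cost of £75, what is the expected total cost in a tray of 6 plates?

E[N] = 3.5 × 6 = 21 (a tray of 6 plates = 6 plates); E[cost] = 21 × £75 = £1575.

£1575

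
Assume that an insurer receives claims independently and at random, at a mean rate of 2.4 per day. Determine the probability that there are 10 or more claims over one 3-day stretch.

0.1904

Over the interval, μ = 2.4 × 3 = 7.2 (a 3-day stretch = 3 days).
P(N ≥ 10) = 1 − P(N ≤ 9) = 1 − Σ_{j=0}^{9} e^(−μ) μ^j/j! ≈ 0.1904.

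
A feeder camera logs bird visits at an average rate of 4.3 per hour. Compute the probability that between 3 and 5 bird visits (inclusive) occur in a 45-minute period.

0.5170

Over the interval, μ = 4.3 × 0.75 = 3.225 (a 45-minute period = 0.75 hours).
P(3 ≤ N ≤ 5) = Σ_{j=3}^{5} e^(−3.225) · 3.225^j/j! ≈ 0.5170.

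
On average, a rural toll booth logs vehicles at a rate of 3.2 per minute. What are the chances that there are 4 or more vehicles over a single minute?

With mean μ = 3.2 per minute,
P(N ≥ 4) = 1 − P(N ≤ 3) = 1 − Σ_{j=0}^{3} e^(−μ) μ^j/j! ≈ 0.3975.

0.3975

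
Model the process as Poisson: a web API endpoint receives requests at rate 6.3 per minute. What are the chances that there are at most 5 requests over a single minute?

With mean μ = 6.3 per minute,
P(N ≤ 5) = Σ_{j=0}^{5} e^(−μ) μ^j/j! ≈ 0.3988.

0.3988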